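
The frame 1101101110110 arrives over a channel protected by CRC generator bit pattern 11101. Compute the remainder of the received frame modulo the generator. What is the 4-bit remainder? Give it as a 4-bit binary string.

Modulo-2 division of 1101101110110 by 11101:
  pos 0: 11011 XOR 11101 = 00110
  pos 2: 11001 XOR 11101 = 00100
  pos 4: 10011 XOR 11101 = 01110
  pos 5: 11100 XOR 11101 = 00001
Remainder = 1110 (nonzero — an error is detected).

1110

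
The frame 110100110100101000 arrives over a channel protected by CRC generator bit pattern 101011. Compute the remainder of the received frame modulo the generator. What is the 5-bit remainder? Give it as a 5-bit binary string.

00000

Modulo-2 division of 110100110100101000 by 101011:
  pos 0: 110100 XOR 101011 = 011111
  pos 1: 111111 XOR 101011 = 010100
  pos 2: 101001 XOR 101011 = 000010
  pos 6: 100100 XOR 101011 = 001111
  pos 8: 111110 XOR 101011 = 010101
  pos 9: 101011 XOR 101011 = 000000
Remainder = 00000 (zero — the frame passes the CRC check).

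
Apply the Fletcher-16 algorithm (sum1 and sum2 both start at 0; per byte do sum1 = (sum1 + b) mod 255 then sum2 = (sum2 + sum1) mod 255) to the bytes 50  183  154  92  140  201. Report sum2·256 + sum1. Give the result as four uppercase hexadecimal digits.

Running sums (mod 255):
  after byte 0 (50): sum1=50, sum2=50
  after byte 1 (183): sum1=233, sum2=28
  after byte 2 (154): sum1=132, sum2=160
  after byte 3 (92): sum1=224, sum2=129
  after byte 4 (140): sum1=109, sum2=238
  after byte 5 (201): sum1=55, sum2=38
Checksum = sum2·256 + sum1 = 38·256 + 55 = 9783 = 0x2637.

2637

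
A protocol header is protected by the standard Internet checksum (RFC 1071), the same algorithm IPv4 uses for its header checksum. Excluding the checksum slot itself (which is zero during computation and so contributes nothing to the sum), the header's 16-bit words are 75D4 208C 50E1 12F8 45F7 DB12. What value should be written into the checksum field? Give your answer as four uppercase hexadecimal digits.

E4BB

One's-complement addition (fold any carry out of bit 15 back into bit 0):
  0x75D4 + 0x208C = 0x09660
  0x9660 + 0x50E1 = 0x0E741
  0xE741 + 0x12F8 = 0x0FA39
  0xFA39 + 0x45F7 = 0x14030 → wrap carry → 0x4031
  0x4031 + 0xDB12 = 0x11B43 → wrap carry → 0x1B44
One's-complement sum = 0x1B44.
Checksum = ~0x1B44 & 0xFFFF = 0xE4BB.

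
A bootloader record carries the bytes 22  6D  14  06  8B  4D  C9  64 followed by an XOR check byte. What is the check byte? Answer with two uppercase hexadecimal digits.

36

XOR the bytes together:
  start with 0x22
  0x22 ⊕ 0x6D = 0x4F
  0x4F ⊕ 0x14 = 0x5B
  0x5B ⊕ 0x06 = 0x5D
  0x5D ⊕ 0x8B = 0xD6
  0xD6 ⊕ 0x4D = 0x9B
  0x9B ⊕ 0xC9 = 0x52
  0x52 ⊕ 0x64 = 0x36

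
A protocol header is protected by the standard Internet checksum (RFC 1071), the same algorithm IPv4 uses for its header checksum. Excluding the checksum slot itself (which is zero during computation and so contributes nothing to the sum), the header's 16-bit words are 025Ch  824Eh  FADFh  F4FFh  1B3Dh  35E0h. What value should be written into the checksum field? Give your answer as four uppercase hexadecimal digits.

One's-complement addition (fold any carry out of bit 15 back into bit 0):
  0x025C + 0x824E = 0x084AA
  0x84AA + 0xFADF = 0x17F89 → wrap carry → 0x7F8A
  0x7F8A + 0xF4FF = 0x17489 → wrap carry → 0x748A
  0x748A + 0x1B3D = 0x08FC7
  0x8FC7 + 0x35E0 = 0x0C5A7
One's-complement sum = 0xC5A7.
Checksum = ~0xC5A7 & 0xFFFF = 0x3A58.

3A58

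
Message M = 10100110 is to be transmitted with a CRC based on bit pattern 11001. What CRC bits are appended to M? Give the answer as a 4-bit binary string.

1100

Append 4 zeros: 101001100000. Divide by 11001 (XOR where the leading bit is 1):
  pos 0: 10100 XOR 11001 = 01101
  pos 1: 11011 XOR 11001 = 00010
  pos 4: 10100 XOR 11001 = 01101
  pos 5: 11010 XOR 11001 = 00011
Remainder (last 4 bits) = 1100. This is the CRC / FCS.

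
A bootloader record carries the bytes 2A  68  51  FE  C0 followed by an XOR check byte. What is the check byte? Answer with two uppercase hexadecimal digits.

XOR the bytes together:
  start with 0x2A
  0x2A ⊕ 0x68 = 0x42
  0x42 ⊕ 0x51 = 0x13
  0x13 ⊕ 0xFE = 0xED
  0xED ⊕ 0xC0 = 0x2D

2D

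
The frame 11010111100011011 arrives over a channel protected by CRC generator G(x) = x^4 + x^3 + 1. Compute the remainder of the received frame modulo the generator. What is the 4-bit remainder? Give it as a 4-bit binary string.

Modulo-2 division of 11010111100011011 by 11001:
  pos 0: 11010 XOR 11001 = 00011
  pos 3: 11111 XOR 11001 = 00110
  pos 5: 11010 XOR 11001 = 00011
  pos 8: 11001 XOR 11001 = 00000
Remainder = 1011 (nonzero — an error is detected).

1011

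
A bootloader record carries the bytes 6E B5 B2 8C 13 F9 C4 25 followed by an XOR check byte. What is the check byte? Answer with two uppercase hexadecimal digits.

EE

XOR the bytes together:
  start with 0x6E
  0x6E ⊕ 0xB5 = 0xDB
  0xDB ⊕ 0xB2 = 0x69
  0x69 ⊕ 0x8C = 0xE5
  0xE5 ⊕ 0x13 = 0xF6
  0xF6 ⊕ 0xF9 = 0x0F
  0x0F ⊕ 0xC4 = 0xCB
  0xCB ⊕ 0x25 = 0xEE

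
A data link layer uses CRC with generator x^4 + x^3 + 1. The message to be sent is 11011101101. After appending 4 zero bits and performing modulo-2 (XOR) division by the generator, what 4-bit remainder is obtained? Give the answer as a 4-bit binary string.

Append 4 zeros: 110111011010000. Divide by 11001 (XOR where the leading bit is 1):
  pos 0: 11011 XOR 11001 = 00010
  pos 3: 10101 XOR 11001 = 01100
  pos 4: 11001 XOR 11001 = 00000
  pos 10: 10000 XOR 11001 = 01001
Remainder (last 4 bits) = 1001. This is the CRC / FCS.

1001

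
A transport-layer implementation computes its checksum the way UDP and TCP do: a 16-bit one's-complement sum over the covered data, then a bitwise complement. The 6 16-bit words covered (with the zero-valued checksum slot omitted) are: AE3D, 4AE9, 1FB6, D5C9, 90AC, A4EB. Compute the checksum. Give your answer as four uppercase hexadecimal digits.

DBC0

One's-complement addition (fold any carry out of bit 15 back into bit 0):
  0xAE3D + 0x4AE9 = 0x0F926
  0xF926 + 0x1FB6 = 0x118DC → wrap carry → 0x18DD
  0x18DD + 0xD5C9 = 0x0EEA6
  0xEEA6 + 0x90AC = 0x17F52 → wrap carry → 0x7F53
  0x7F53 + 0xA4EB = 0x1243E → wrap carry → 0x243F
One's-complement sum = 0x243F.
Checksum = ~0x243F & 0xFFFF = 0xDBC0.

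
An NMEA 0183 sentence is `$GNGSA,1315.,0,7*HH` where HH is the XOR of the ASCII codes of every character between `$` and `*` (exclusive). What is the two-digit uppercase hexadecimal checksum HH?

5F

XOR the ASCII codes of the payload characters:
  'G' = 0x47 → acc = 0x47
  'N' = 0x4E → acc = 0x09
  'G' = 0x47 → acc = 0x4E
  'S' = 0x53 → acc = 0x1D
  'A' = 0x41 → acc = 0x5C
  ',' = 0x2C → acc = 0x70
  '1' = 0x31 → acc = 0x41
  '3' = 0x33 → acc = 0x72
  '1' = 0x31 → acc = 0x43
  '5' = 0x35 → acc = 0x76
  '.' = 0x2E → acc = 0x58
  ',' = 0x2C → acc = 0x74
  '0' = 0x30 → acc = 0x44
  ',' = 0x2C → acc = 0x68
  '7' = 0x37 → acc = 0x5F
Checksum = 0x5F.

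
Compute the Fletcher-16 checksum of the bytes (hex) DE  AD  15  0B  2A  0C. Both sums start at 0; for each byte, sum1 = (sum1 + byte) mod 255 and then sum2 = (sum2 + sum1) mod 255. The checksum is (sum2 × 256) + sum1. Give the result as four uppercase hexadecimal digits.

Running sums (mod 255):
  after byte 0 (DE): sum1=222, sum2=222
  after byte 1 (AD): sum1=140, sum2=107
  after byte 2 (15): sum1=161, sum2=13
  after byte 3 (0B): sum1=172, sum2=185
  after byte 4 (2A): sum1=214, sum2=144
  after byte 5 (0C): sum1=226, sum2=115
Checksum = sum2·256 + sum1 = 115·256 + 226 = 29666 = 0x73E2.

73E2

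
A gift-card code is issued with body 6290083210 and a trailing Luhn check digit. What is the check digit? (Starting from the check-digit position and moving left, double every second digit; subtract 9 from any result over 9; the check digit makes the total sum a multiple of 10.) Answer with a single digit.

Partial digits right→left: 0 1 2 3 8 0 0 9 2 6
Double every second digit counting from the check-digit position (so the 1st, 3rd, 5th, ... of the partial from the right).
  doubled (with −9 where >9): 0 4 7 0 4 → sum 15
  kept as-is: 1 3 0 9 6 → sum 19
Total = 15 + 19 = 34.
Check digit = (10 − (34 mod 10)) mod 10 = 6.

6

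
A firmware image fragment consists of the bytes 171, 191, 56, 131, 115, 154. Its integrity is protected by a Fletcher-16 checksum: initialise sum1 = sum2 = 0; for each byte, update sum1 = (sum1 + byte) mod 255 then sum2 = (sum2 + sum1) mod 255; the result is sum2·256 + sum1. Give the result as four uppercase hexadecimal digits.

Running sums (mod 255):
  after byte 0 (171): sum1=171, sum2=171
  after byte 1 (191): sum1=107, sum2=23
  after byte 2 (56): sum1=163, sum2=186
  after byte 3 (131): sum1=39, sum2=225
  after byte 4 (115): sum1=154, sum2=124
  after byte 5 (154): sum1=53, sum2=177
Checksum = sum2·256 + sum1 = 177·256 + 53 = 45365 = 0xB135.

B135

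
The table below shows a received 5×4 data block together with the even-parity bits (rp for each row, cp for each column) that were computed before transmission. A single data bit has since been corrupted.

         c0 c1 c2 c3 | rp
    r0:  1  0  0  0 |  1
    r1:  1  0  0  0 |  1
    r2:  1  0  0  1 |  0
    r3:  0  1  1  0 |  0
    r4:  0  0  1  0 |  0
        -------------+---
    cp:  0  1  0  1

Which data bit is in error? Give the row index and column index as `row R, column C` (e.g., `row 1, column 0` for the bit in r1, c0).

row 4, column 0

Recompute each row's even parity and compare to rp:
  r0: data parity 1, sent rp 1 → ok
  r1: data parity 1, sent rp 1 → ok
  r2: data parity 0, sent rp 0 → ok
  r3: data parity 0, sent rp 0 → ok
  r4: data parity 1, sent rp 0 → mismatch
Recompute each column's even parity and compare to cp:
  c0: data parity 1, sent cp 0 → mismatch
  c1: data parity 1, sent cp 1 → ok
  c2: data parity 0, sent cp 0 → ok
  c3: data parity 1, sent cp 1 → ok
Exactly one row (r4) and one column (c0) fail → the flipped bit is at their intersection.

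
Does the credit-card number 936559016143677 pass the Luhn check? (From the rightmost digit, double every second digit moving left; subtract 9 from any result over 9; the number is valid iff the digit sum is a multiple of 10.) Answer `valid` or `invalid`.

From the right, keep odd positions and double even positions (subtract 9 from any doubled value over 9):
  doubled (positions 2,4,...): 5 6 2 2 9 1 6 → sum 31
  kept (positions 1,3,...): 7 6 4 6 0 5 6 9 → sum 43
Total = 74.
74 mod 10 = 4, so the number is invalid.

invalid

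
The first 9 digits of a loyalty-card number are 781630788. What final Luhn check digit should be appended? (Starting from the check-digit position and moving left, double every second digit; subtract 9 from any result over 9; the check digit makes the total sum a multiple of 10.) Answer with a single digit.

3

Partial digits right→left: 8 8 7 0 3 6 1 8 7
Double every second digit counting from the check-digit position (so the 1st, 3rd, 5th, ... of the partial from the right).
  doubled (with −9 where >9): 7 5 6 2 5 → sum 25
  kept as-is: 8 0 6 8 → sum 22
Total = 25 + 22 = 47.
Check digit = (10 − (47 mod 10)) mod 10 = 3.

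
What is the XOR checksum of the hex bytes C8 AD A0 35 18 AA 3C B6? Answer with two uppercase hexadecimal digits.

XOR the bytes together:
  start with 0xC8
  0xC8 ⊕ 0xAD = 0x65
  0x65 ⊕ 0xA0 = 0xC5
  0xC5 ⊕ 0x35 = 0xF0
  0xF0 ⊕ 0x18 = 0xE8
  0xE8 ⊕ 0xAA = 0x42
  0x42 ⊕ 0x3C = 0x7E
  0x7E ⊕ 0xB6 = 0xC8

C8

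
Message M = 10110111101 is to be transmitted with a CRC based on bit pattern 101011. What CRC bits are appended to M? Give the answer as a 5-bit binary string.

Append 5 zeros: 1011011110100000. Divide by 101011 (XOR where the leading bit is 1):
  pos 0: 101101 XOR 101011 = 000110
  pos 3: 110111 XOR 101011 = 011100
  pos 4: 111000 XOR 101011 = 010011
  pos 5: 100111 XOR 101011 = 001100
  pos 7: 110000 XOR 101011 = 011011
  pos 8: 110110 XOR 101011 = 011101
  pos 9: 111010 XOR 101011 = 010001
  pos 10: 100010 XOR 101011 = 001001
Remainder (last 5 bits) = 01001. This is the CRC / FCS.

01001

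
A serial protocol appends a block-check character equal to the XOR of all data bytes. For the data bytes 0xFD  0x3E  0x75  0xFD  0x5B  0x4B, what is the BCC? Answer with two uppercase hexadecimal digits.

5B

XOR the bytes together:
  start with 0xFD
  0xFD ⊕ 0x3E = 0xC3
  0xC3 ⊕ 0x75 = 0xB6
  0xB6 ⊕ 0xFD = 0x4B
  0x4B ⊕ 0x5B = 0x10
  0x10 ⊕ 0x4B = 0x5B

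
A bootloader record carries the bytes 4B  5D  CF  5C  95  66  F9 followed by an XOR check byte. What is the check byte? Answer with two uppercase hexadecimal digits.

8F

XOR the bytes together:
  start with 0x4B
  0x4B ⊕ 0x5D = 0x16
  0x16 ⊕ 0xCF = 0xD9
  0xD9 ⊕ 0x5C = 0x85
  0x85 ⊕ 0x95 = 0x10
  0x10 ⊕ 0x66 = 0x76
  0x76 ⊕ 0xF9 = 0x8F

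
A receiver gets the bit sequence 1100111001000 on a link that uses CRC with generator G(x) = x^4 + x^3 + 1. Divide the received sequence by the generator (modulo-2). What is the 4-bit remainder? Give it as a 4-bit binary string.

Modulo-2 division of 1100111001000 by 11001:
  pos 0: 11001 XOR 11001 = 00000
  pos 5: 11001 XOR 11001 = 00000
Remainder = 0000 (zero — the frame passes the CRC check).

0000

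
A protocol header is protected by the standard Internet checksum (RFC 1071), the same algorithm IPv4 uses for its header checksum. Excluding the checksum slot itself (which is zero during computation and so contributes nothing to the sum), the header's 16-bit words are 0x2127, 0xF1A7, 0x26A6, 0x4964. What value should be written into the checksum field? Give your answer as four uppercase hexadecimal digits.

One's-complement addition (fold any carry out of bit 15 back into bit 0):
  0x2127 + 0xF1A7 = 0x112CE → wrap carry → 0x12CF
  0x12CF + 0x26A6 = 0x03975
  0x3975 + 0x4964 = 0x082D9
One's-complement sum = 0x82D9.
Checksum = ~0x82D9 & 0xFFFF = 0x7D26.

7D26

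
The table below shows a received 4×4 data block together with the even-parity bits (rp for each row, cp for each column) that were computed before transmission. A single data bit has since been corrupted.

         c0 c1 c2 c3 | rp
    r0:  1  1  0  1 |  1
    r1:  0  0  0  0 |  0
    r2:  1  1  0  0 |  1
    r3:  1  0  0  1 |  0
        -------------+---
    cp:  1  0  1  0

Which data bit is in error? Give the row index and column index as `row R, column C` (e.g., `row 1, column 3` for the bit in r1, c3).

Recompute each row's even parity and compare to rp:
  r0: data parity 1, sent rp 1 → ok
  r1: data parity 0, sent rp 0 → ok
  r2: data parity 0, sent rp 1 → mismatch
  r3: data parity 0, sent rp 0 → ok
Recompute each column's even parity and compare to cp:
  c0: data parity 1, sent cp 1 → ok
  c1: data parity 0, sent cp 0 → ok
  c2: data parity 0, sent cp 1 → mismatch
  c3: data parity 0, sent cp 0 → ok
Exactly one row (r2) and one column (c2) fail → the flipped bit is at their intersection.

row 2, column 2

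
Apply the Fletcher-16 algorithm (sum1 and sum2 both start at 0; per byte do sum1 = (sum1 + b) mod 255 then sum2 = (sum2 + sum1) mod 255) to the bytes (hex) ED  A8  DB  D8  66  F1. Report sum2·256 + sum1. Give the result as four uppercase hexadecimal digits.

97A3

Running sums (mod 255):
  after byte 0 (ED): sum1=237, sum2=237
  after byte 1 (A8): sum1=150, sum2=132
  after byte 2 (DB): sum1=114, sum2=246
  after byte 3 (D8): sum1=75, sum2=66
  after byte 4 (66): sum1=177, sum2=243
  after byte 5 (F1): sum1=163, sum2=151
Checksum = sum2·256 + sum1 = 151·256 + 163 = 38819 = 0x97A3.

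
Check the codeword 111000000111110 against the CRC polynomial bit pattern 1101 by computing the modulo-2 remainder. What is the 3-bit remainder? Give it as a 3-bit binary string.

Modulo-2 division of 111000000111110 by 1101:
  pos 0: 1110 XOR 1101 = 0011
  pos 2: 1100 XOR 1101 = 0001
  pos 5: 1000 XOR 1101 = 0101
  pos 6: 1011 XOR 1101 = 0110
  pos 7: 1101 XOR 1101 = 0000
  pos 11: 1110 XOR 1101 = 0011
Remainder = 011 (nonzero — an error is detected).

011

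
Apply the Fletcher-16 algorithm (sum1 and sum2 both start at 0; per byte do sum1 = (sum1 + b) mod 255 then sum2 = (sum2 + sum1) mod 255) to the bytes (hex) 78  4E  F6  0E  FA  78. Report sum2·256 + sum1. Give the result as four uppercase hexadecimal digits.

Running sums (mod 255):
  after byte 0 (78): sum1=120, sum2=120
  after byte 1 (4E): sum1=198, sum2=63
  after byte 2 (F6): sum1=189, sum2=252
  after byte 3 (0E): sum1=203, sum2=200
  after byte 4 (FA): sum1=198, sum2=143
  after byte 5 (78): sum1=63, sum2=206
Checksum = sum2·256 + sum1 = 206·256 + 63 = 52799 = 0xCE3F.

CE3F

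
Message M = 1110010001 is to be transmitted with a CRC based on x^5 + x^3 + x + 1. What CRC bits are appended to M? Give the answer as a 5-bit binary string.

00111

Append 5 zeros: 111001000100000. Divide by 101011 (XOR where the leading bit is 1):
  pos 0: 111001 XOR 101011 = 010010
  pos 1: 100100 XOR 101011 = 001111
  pos 3: 111100 XOR 101011 = 010111
  pos 4: 101111 XOR 101011 = 000100
  pos 7: 100000 XOR 101011 = 001011
  pos 9: 101100 XOR 101011 = 000111
Remainder (last 5 bits) = 00111. This is the CRC / FCS.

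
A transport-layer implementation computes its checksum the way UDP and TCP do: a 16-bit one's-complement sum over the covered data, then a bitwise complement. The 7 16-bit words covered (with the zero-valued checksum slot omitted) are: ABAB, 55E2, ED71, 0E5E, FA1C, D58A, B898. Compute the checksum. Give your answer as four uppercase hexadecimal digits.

One's-complement addition (fold any carry out of bit 15 back into bit 0):
  0xABAB + 0x55E2 = 0x1018D → wrap carry → 0x018E
  0x018E + 0xED71 = 0x0EEFF
  0xEEFF + 0x0E5E = 0x0FD5D
  0xFD5D + 0xFA1C = 0x1F779 → wrap carry → 0xF77A
  0xF77A + 0xD58A = 0x1CD04 → wrap carry → 0xCD05
  0xCD05 + 0xB898 = 0x1859D → wrap carry → 0x859E
One's-complement sum = 0x859E.
Checksum = ~0x859E & 0xFFFF = 0x7A61.

7A61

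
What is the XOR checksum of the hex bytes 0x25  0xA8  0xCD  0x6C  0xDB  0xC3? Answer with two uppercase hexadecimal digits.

XOR the bytes together:
  start with 0x25
  0x25 ⊕ 0xA8 = 0x8D
  0x8D ⊕ 0xCD = 0x40
  0x40 ⊕ 0x6C = 0x2C
  0x2C ⊕ 0xDB = 0xF7
  0xF7 ⊕ 0xC3 = 0x34

34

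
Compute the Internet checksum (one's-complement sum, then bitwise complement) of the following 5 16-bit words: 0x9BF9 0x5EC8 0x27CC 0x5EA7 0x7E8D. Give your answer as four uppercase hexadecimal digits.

One's-complement addition (fold any carry out of bit 15 back into bit 0):
  0x9BF9 + 0x5EC8 = 0x0FAC1
  0xFAC1 + 0x27CC = 0x1228D → wrap carry → 0x228E
  0x228E + 0x5EA7 = 0x08135
  0x8135 + 0x7E8D = 0x0FFC2
One's-complement sum = 0xFFC2.
Checksum = ~0xFFC2 & 0xFFFF = 0x003D.

003D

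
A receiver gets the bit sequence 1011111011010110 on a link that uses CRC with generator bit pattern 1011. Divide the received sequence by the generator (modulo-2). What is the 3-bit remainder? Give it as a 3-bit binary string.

Modulo-2 division of 1011111011010110 by 1011:
  pos 0: 1011 XOR 1011 = 0000
  pos 4: 1110 XOR 1011 = 0101
  pos 5: 1011 XOR 1011 = 0000
  pos 9: 1010 XOR 1011 = 0001
  pos 12: 1110 XOR 1011 = 0101
Remainder = 101 (nonzero — an error is detected).

101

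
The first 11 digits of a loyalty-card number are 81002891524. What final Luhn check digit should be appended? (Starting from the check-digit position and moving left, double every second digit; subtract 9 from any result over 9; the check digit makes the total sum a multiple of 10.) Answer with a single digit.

9

Partial digits right→left: 4 2 5 1 9 8 2 0 0 1 8
Double every second digit counting from the check-digit position (so the 1st, 3rd, 5th, ... of the partial from the right).
  doubled (with −9 where >9): 8 1 9 4 0 7 → sum 29
  kept as-is: 2 1 8 0 1 → sum 12
Total = 29 + 12 = 41.
Check digit = (10 − (41 mod 10)) mod 10 = 9.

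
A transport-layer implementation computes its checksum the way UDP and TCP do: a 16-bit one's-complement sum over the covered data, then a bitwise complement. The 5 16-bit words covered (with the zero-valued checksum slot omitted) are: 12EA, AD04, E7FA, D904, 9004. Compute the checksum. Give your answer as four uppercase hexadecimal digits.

One's-complement addition (fold any carry out of bit 15 back into bit 0):
  0x12EA + 0xAD04 = 0x0BFEE
  0xBFEE + 0xE7FA = 0x1A7E8 → wrap carry → 0xA7E9
  0xA7E9 + 0xD904 = 0x180ED → wrap carry → 0x80EE
  0x80EE + 0x9004 = 0x110F2 → wrap carry → 0x10F3
One's-complement sum = 0x10F3.
Checksum = ~0x10F3 & 0xFFFF = 0xEF0C.

EF0C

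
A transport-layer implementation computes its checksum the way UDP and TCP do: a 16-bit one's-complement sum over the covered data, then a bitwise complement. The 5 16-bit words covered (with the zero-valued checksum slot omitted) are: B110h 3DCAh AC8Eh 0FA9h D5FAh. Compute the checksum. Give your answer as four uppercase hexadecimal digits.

7EF2

One's-complement addition (fold any carry out of bit 15 back into bit 0):
  0xB110 + 0x3DCA = 0x0EEDA
  0xEEDA + 0xAC8E = 0x19B68 → wrap carry → 0x9B69
  0x9B69 + 0x0FA9 = 0x0AB12
  0xAB12 + 0xD5FA = 0x1810C → wrap carry → 0x810D
One's-complement sum = 0x810D.
Checksum = ~0x810D & 0xFFFF = 0x7EF2.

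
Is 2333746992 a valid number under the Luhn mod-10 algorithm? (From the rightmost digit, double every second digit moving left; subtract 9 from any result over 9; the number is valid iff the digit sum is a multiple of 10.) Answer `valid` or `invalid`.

From the right, keep odd positions and double even positions (subtract 9 from any doubled value over 9):
  doubled (positions 2,4,...): 9 3 5 6 4 → sum 27
  kept (positions 1,3,...): 2 9 4 3 3 → sum 21
Total = 48.
48 mod 10 = 8, so the number is invalid.

invalid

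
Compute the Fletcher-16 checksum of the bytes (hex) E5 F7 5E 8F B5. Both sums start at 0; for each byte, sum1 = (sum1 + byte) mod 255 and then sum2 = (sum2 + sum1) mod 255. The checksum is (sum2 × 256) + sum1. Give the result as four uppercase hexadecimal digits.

Running sums (mod 255):
  after byte 0 (E5): sum1=229, sum2=229
  after byte 1 (F7): sum1=221, sum2=195
  after byte 2 (5E): sum1=60, sum2=0
  after byte 3 (8F): sum1=203, sum2=203
  after byte 4 (B5): sum1=129, sum2=77
Checksum = sum2·256 + sum1 = 77·256 + 129 = 19841 = 0x4D81.

4D81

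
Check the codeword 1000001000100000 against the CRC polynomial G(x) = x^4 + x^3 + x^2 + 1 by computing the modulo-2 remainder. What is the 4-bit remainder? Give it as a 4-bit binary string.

Modulo-2 division of 1000001000100000 by 11101:
  pos 0: 10000 XOR 11101 = 01101
  pos 1: 11010 XOR 11101 = 00111
  pos 3: 11110 XOR 11101 = 00011
  pos 6: 11001 XOR 11101 = 00100
  pos 8: 10000 XOR 11101 = 01101
  pos 9: 11010 XOR 11101 = 00111
  pos 11: 11100 XOR 11101 = 00001
Remainder = 0001 (nonzero — an error is detected).

0001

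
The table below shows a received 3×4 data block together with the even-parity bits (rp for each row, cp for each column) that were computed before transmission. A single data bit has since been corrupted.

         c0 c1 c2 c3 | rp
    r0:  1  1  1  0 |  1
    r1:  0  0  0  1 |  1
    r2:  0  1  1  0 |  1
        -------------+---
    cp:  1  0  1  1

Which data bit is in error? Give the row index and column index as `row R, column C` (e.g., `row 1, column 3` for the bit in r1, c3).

Recompute each row's even parity and compare to rp:
  r0: data parity 1, sent rp 1 → ok
  r1: data parity 1, sent rp 1 → ok
  r2: data parity 0, sent rp 1 → mismatch
Recompute each column's even parity and compare to cp:
  c0: data parity 1, sent cp 1 → ok
  c1: data parity 0, sent cp 0 → ok
  c2: data parity 0, sent cp 1 → mismatch
  c3: data parity 1, sent cp 1 → ok
Exactly one row (r2) and one column (c2) fail → the flipped bit is at their intersection.

row 2, column 2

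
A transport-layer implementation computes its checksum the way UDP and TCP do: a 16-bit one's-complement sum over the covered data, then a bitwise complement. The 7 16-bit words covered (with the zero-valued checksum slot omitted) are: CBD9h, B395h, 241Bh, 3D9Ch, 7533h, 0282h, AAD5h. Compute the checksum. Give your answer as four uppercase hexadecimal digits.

One's-complement addition (fold any carry out of bit 15 back into bit 0):
  0xCBD9 + 0xB395 = 0x17F6E → wrap carry → 0x7F6F
  0x7F6F + 0x241B = 0x0A38A
  0xA38A + 0x3D9C = 0x0E126
  0xE126 + 0x7533 = 0x15659 → wrap carry → 0x565A
  0x565A + 0x0282 = 0x058DC
  0x58DC + 0xAAD5 = 0x103B1 → wrap carry → 0x03B2
One's-complement sum = 0x03B2.
Checksum = ~0x03B2 & 0xFFFF = 0xFC4D.

FC4D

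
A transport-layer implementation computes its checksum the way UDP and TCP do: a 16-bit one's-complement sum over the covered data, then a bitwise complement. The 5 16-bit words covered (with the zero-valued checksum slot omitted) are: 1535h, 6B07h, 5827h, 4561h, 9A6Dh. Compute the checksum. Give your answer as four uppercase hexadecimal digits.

47CD

One's-complement addition (fold any carry out of bit 15 back into bit 0):
  0x1535 + 0x6B07 = 0x0803C
  0x803C + 0x5827 = 0x0D863
  0xD863 + 0x4561 = 0x11DC4 → wrap carry → 0x1DC5
  0x1DC5 + 0x9A6D = 0x0B832
One's-complement sum = 0xB832.
Checksum = ~0xB832 & 0xFFFF = 0x47CD.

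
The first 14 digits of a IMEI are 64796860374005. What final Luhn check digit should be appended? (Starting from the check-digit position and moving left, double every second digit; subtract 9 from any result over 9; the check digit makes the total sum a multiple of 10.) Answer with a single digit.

8

Partial digits right→left: 5 0 0 4 7 3 0 6 8 6 9 7 4 6
Double every second digit counting from the check-digit position (so the 1st, 3rd, 5th, ... of the partial from the right).
  doubled (with −9 where >9): 1 0 5 0 7 9 8 → sum 30
  kept as-is: 0 4 3 6 6 7 6 → sum 32
Total = 30 + 32 = 62.
Check digit = (10 − (62 mod 10)) mod 10 = 8.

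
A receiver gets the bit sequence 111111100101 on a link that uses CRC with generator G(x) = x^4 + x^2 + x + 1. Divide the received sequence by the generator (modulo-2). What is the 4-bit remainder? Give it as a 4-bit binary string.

1000

Modulo-2 division of 111111100101 by 10111:
  pos 0: 11111 XOR 10111 = 01000
  pos 1: 10001 XOR 10111 = 00110
  pos 3: 11010 XOR 10111 = 01101
  pos 4: 11010 XOR 10111 = 01101
  pos 5: 11011 XOR 10111 = 01100
  pos 6: 11000 XOR 10111 = 01111
  pos 7: 11111 XOR 10111 = 01000
Remainder = 1000 (nonzero — an error is detected).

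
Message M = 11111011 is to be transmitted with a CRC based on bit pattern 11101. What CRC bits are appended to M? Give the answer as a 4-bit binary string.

1000

Append 4 zeros: 111110110000. Divide by 11101 (XOR where the leading bit is 1):
  pos 0: 11111 XOR 11101 = 00010
  pos 3: 10011 XOR 11101 = 01110
  pos 4: 11100 XOR 11101 = 00001
Remainder (last 4 bits) = 1000. This is the CRC / FCS.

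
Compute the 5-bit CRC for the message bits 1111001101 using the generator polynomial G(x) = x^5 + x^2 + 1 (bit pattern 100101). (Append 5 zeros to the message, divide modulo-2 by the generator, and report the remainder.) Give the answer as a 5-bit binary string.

Append 5 zeros: 111100110100000. Divide by 100101 (XOR where the leading bit is 1):
  pos 0: 111100 XOR 100101 = 011001
  pos 1: 110011 XOR 100101 = 010110
  pos 2: 101101 XOR 100101 = 001000
  pos 4: 100001 XOR 100101 = 000100
  pos 7: 100000 XOR 100101 = 000101
Remainder (last 5 bits) = 10100. This is the CRC / FCS.

10100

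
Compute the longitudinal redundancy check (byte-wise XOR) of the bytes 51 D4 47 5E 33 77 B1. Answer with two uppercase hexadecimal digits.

69

XOR the bytes together:
  start with 0x51
  0x51 ⊕ 0xD4 = 0x85
  0x85 ⊕ 0x47 = 0xC2
  0xC2 ⊕ 0x5E = 0x9C
  0x9C ⊕ 0x33 = 0xAF
  0xAF ⊕ 0x77 = 0xD8
  0xD8 ⊕ 0xB1 = 0x69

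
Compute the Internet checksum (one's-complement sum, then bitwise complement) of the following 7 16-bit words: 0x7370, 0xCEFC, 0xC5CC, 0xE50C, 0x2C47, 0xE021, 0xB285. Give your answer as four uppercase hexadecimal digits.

53CA

One's-complement addition (fold any carry out of bit 15 back into bit 0):
  0x7370 + 0xCEFC = 0x1426C → wrap carry → 0x426D
  0x426D + 0xC5CC = 0x10839 → wrap carry → 0x083A
  0x083A + 0xE50C = 0x0ED46
  0xED46 + 0x2C47 = 0x1198D → wrap carry → 0x198E
  0x198E + 0xE021 = 0x0F9AF
  0xF9AF + 0xB285 = 0x1AC34 → wrap carry → 0xAC35
One's-complement sum = 0xAC35.
Checksum = ~0xAC35 & 0xFFFF = 0x53CA.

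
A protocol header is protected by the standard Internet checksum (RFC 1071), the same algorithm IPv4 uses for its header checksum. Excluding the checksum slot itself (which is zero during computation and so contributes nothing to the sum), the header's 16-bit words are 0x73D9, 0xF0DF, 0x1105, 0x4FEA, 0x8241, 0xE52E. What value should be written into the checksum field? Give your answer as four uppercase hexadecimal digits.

One's-complement addition (fold any carry out of bit 15 back into bit 0):
  0x73D9 + 0xF0DF = 0x164B8 → wrap carry → 0x64B9
  0x64B9 + 0x1105 = 0x075BE
  0x75BE + 0x4FEA = 0x0C5A8
  0xC5A8 + 0x8241 = 0x147E9 → wrap carry → 0x47EA
  0x47EA + 0xE52E = 0x12D18 → wrap carry → 0x2D19
One's-complement sum = 0x2D19.
Checksum = ~0x2D19 & 0xFFFF = 0xD2E6.

D2E6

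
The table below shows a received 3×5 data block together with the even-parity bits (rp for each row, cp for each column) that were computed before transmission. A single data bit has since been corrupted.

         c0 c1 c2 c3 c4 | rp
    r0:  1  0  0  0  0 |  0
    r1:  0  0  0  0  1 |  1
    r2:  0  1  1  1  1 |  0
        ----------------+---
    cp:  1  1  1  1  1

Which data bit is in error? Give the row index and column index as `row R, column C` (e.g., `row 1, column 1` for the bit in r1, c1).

Recompute each row's even parity and compare to rp:
  r0: data parity 1, sent rp 0 → mismatch
  r1: data parity 1, sent rp 1 → ok
  r2: data parity 0, sent rp 0 → ok
Recompute each column's even parity and compare to cp:
  c0: data parity 1, sent cp 1 → ok
  c1: data parity 1, sent cp 1 → ok
  c2: data parity 1, sent cp 1 → ok
  c3: data parity 1, sent cp 1 → ok
  c4: data parity 0, sent cp 1 → mismatch
Exactly one row (r0) and one column (c4) fail → the flipped bit is at their intersection.

row 0, column 4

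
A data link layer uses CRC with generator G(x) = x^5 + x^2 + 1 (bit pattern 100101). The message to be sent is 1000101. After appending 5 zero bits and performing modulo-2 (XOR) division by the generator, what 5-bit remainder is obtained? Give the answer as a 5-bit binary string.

10110

Append 5 zeros: 100010100000. Divide by 100101 (XOR where the leading bit is 1):
  pos 0: 100010 XOR 100101 = 000111
  pos 3: 111100 XOR 100101 = 011001
  pos 4: 110010 XOR 100101 = 010111
  pos 5: 101110 XOR 100101 = 001011
Remainder (last 5 bits) = 10110. This is the CRC / FCS.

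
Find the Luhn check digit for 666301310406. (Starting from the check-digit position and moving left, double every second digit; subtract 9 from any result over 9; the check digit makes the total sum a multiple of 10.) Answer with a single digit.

Partial digits right→left: 6 0 4 0 1 3 1 0 3 6 6 6
Double every second digit counting from the check-digit position (so the 1st, 3rd, 5th, ... of the partial from the right).
  doubled (with −9 where >9): 3 8 2 2 6 3 → sum 24
  kept as-is: 0 0 3 0 6 6 → sum 15
Total = 24 + 15 = 39.
Check digit = (10 − (39 mod 10)) mod 10 = 1.

1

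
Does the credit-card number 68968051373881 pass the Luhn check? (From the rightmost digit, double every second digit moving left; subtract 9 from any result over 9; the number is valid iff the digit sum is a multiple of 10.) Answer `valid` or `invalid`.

From the right, keep odd positions and double even positions (subtract 9 from any doubled value over 9):
  doubled (positions 2,4,...): 7 6 6 1 7 9 3 → sum 39
  kept (positions 1,3,...): 1 8 7 1 0 6 8 → sum 31
Total = 70.
70 mod 10 = 0, so the number is valid.

valid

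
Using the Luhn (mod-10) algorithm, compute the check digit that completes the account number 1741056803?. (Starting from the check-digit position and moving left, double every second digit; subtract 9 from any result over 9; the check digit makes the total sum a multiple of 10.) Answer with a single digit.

8

Partial digits right→left: 3 0 8 6 5 0 1 4 7 1
Double every second digit counting from the check-digit position (so the 1st, 3rd, 5th, ... of the partial from the right).
  doubled (with −9 where >9): 6 7 1 2 5 → sum 21
  kept as-is: 0 6 0 4 1 → sum 11
Total = 21 + 11 = 32.
Check digit = (10 − (32 mod 10)) mod 10 = 8.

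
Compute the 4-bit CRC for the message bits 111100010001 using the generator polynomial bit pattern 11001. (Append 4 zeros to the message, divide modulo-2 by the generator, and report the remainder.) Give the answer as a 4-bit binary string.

1111

Append 4 zeros: 1111000100010000. Divide by 11001 (XOR where the leading bit is 1):
  pos 0: 11110 XOR 11001 = 00111
  pos 2: 11100 XOR 11001 = 00101
  pos 4: 10110 XOR 11001 = 01111
  pos 5: 11110 XOR 11001 = 00111
  pos 7: 11101 XOR 11001 = 00100
  pos 9: 10000 XOR 11001 = 01001
  pos 10: 10010 XOR 11001 = 01011
  pos 11: 10110 XOR 11001 = 01111
Remainder (last 4 bits) = 1111. This is the CRC / FCS.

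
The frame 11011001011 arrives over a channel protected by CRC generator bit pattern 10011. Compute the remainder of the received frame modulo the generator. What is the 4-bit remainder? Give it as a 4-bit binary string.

Modulo-2 division of 11011001011 by 10011:
  pos 0: 11011 XOR 10011 = 01000
  pos 1: 10000 XOR 10011 = 00011
  pos 4: 11010 XOR 10011 = 01001
  pos 5: 10011 XOR 10011 = 00000
Remainder = 0001 (nonzero — an error is detected).

0001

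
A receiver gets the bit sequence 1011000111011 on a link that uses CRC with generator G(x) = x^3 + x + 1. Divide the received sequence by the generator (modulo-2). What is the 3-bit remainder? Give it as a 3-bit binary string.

Modulo-2 division of 1011000111011 by 1011:
  pos 0: 1011 XOR 1011 = 0000
  pos 7: 1110 XOR 1011 = 0101
  pos 8: 1011 XOR 1011 = 0000
Remainder = 001 (nonzero — an error is detected).

001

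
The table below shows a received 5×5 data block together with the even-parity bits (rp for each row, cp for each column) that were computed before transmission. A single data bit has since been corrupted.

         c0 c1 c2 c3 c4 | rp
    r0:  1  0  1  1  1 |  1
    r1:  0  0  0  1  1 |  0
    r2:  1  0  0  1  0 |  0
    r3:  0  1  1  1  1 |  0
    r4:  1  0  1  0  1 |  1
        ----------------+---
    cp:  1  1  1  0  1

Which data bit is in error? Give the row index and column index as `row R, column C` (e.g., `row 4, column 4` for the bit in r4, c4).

Recompute each row's even parity and compare to rp:
  r0: data parity 0, sent rp 1 → mismatch
  r1: data parity 0, sent rp 0 → ok
  r2: data parity 0, sent rp 0 → ok
  r3: data parity 0, sent rp 0 → ok
  r4: data parity 1, sent rp 1 → ok
Recompute each column's even parity and compare to cp:
  c0: data parity 1, sent cp 1 → ok
  c1: data parity 1, sent cp 1 → ok
  c2: data parity 1, sent cp 1 → ok
  c3: data parity 0, sent cp 0 → ok
  c4: data parity 0, sent cp 1 → mismatch
Exactly one row (r0) and one column (c4) fail → the flipped bit is at their intersection.

row 0, column 4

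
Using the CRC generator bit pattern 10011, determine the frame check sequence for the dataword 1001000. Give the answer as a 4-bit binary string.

1100

Append 4 zeros: 10010000000. Divide by 10011 (XOR where the leading bit is 1):
  pos 0: 10010 XOR 10011 = 00001
  pos 4: 10000 XOR 10011 = 00011
Remainder (last 4 bits) = 1100. This is the CRC / FCS.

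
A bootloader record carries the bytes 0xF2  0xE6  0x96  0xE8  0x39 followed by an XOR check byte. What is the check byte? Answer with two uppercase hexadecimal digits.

XOR the bytes together:
  start with 0xF2
  0xF2 ⊕ 0xE6 = 0x14
  0x14 ⊕ 0x96 = 0x82
  0x82 ⊕ 0xE8 = 0x6A
  0x6A ⊕ 0x39 = 0x53

53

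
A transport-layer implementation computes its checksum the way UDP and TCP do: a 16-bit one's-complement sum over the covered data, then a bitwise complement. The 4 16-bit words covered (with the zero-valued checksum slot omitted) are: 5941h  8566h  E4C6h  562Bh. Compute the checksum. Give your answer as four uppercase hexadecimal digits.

E665

One's-complement addition (fold any carry out of bit 15 back into bit 0):
  0x5941 + 0x8566 = 0x0DEA7
  0xDEA7 + 0xE4C6 = 0x1C36D → wrap carry → 0xC36E
  0xC36E + 0x562B = 0x11999 → wrap carry → 0x199A
One's-complement sum = 0x199A.
Checksum = ~0x199A & 0xFFFF = 0xE665.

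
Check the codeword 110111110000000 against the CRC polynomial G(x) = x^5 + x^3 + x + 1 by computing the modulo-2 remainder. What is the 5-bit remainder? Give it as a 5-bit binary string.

00001

Modulo-2 division of 110111110000000 by 101011:
  pos 0: 110111 XOR 101011 = 011100
  pos 1: 111001 XOR 101011 = 010010
  pos 2: 100101 XOR 101011 = 001110
  pos 4: 111000 XOR 101011 = 010011
  pos 5: 100110 XOR 101011 = 001101
  pos 7: 110100 XOR 101011 = 011111
  pos 8: 111110 XOR 101011 = 010101
  pos 9: 101010 XOR 101011 = 000001
Remainder = 00001 (nonzero — an error is detected).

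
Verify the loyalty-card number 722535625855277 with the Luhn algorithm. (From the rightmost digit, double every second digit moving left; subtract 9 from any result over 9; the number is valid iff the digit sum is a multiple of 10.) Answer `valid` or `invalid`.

valid

From the right, keep odd positions and double even positions (subtract 9 from any doubled value over 9):
  doubled (positions 2,4,...): 5 1 7 4 1 1 4 → sum 23
  kept (positions 1,3,...): 7 2 5 5 6 3 2 7 → sum 37
Total = 60.
60 mod 10 = 0, so the number is valid.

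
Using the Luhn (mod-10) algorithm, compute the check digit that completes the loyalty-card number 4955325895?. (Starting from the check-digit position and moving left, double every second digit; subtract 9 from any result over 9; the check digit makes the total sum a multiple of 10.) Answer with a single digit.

Partial digits right→left: 5 9 8 5 2 3 5 5 9 4
Double every second digit counting from the check-digit position (so the 1st, 3rd, 5th, ... of the partial from the right).
  doubled (with −9 where >9): 1 7 4 1 9 → sum 22
  kept as-is: 9 5 3 5 4 → sum 26
Total = 22 + 26 = 48.
Check digit = (10 − (48 mod 10)) mod 10 = 2.

2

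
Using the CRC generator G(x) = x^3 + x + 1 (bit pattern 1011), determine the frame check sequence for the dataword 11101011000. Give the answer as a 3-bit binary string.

Append 3 zeros: 11101011000000. Divide by 1011 (XOR where the leading bit is 1):
  pos 0: 1110 XOR 1011 = 0101
  pos 1: 1011 XOR 1011 = 0000
  pos 6: 1100 XOR 1011 = 0111
  pos 7: 1110 XOR 1011 = 0101
  pos 8: 1010 XOR 1011 = 0001
Remainder (last 3 bits) = 100. This is the CRC / FCS.

100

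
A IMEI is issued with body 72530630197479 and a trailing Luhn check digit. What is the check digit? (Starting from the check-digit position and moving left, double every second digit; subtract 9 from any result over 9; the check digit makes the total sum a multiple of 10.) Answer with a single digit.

1

Partial digits right→left: 9 7 4 7 9 1 0 3 6 0 3 5 2 7
Double every second digit counting from the check-digit position (so the 1st, 3rd, 5th, ... of the partial from the right).
  doubled (with −9 where >9): 9 8 9 0 3 6 4 → sum 39
  kept as-is: 7 7 1 3 0 5 7 → sum 30
Total = 39 + 30 = 69.
Check digit = (10 − (69 mod 10)) mod 10 = 1.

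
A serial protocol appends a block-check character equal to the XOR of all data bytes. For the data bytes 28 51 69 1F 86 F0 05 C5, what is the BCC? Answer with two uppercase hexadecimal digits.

B9

XOR the bytes together:
  start with 0x28
  0x28 ⊕ 0x51 = 0x79
  0x79 ⊕ 0x69 = 0x10
  0x10 ⊕ 0x1F = 0x0F
  0x0F ⊕ 0x86 = 0x89
  0x89 ⊕ 0xF0 = 0x79
  0x79 ⊕ 0x05 = 0x7C
  0x7C ⊕ 0xC5 = 0xB9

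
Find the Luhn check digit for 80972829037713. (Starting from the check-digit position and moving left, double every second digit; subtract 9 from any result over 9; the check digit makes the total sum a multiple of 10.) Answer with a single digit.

3

Partial digits right→left: 3 1 7 7 3 0 9 2 8 2 7 9 0 8
Double every second digit counting from the check-digit position (so the 1st, 3rd, 5th, ... of the partial from the right).
  doubled (with −9 where >9): 6 5 6 9 7 5 0 → sum 38
  kept as-is: 1 7 0 2 2 9 8 → sum 29
Total = 38 + 29 = 67.
Check digit = (10 − (67 mod 10)) mod 10 = 3.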